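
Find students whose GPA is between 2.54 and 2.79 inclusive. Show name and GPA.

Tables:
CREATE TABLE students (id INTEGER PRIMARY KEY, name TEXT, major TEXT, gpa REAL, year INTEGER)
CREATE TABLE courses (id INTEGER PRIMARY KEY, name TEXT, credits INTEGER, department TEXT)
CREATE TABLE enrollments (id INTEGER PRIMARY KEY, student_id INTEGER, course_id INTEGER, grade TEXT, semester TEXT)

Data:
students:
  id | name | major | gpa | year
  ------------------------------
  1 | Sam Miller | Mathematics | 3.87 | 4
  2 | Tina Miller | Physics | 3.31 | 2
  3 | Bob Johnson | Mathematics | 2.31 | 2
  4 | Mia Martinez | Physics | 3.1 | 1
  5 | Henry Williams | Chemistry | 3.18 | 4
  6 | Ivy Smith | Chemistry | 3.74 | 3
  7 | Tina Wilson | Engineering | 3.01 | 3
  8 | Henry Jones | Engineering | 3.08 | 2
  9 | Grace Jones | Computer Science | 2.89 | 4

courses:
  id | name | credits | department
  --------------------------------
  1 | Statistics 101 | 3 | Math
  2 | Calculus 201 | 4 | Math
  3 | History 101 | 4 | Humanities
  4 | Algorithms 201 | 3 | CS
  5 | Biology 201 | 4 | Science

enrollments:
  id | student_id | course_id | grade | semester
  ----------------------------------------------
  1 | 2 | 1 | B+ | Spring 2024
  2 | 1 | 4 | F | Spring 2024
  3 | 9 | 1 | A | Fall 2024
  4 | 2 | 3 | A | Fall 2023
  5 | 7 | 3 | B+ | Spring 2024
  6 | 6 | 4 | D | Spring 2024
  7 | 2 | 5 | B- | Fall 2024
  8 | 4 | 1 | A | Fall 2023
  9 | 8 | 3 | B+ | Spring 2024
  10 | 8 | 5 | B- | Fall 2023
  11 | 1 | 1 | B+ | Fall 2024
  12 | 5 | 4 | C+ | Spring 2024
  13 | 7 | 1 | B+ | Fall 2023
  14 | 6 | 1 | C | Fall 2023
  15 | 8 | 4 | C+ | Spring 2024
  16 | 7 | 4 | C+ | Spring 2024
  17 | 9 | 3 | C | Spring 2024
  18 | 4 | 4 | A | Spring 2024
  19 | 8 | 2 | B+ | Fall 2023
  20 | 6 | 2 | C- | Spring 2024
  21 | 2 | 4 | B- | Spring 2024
SELECT name, gpa FROM students WHERE gpa BETWEEN 2.54 AND 2.79

Execution result:
(no rows)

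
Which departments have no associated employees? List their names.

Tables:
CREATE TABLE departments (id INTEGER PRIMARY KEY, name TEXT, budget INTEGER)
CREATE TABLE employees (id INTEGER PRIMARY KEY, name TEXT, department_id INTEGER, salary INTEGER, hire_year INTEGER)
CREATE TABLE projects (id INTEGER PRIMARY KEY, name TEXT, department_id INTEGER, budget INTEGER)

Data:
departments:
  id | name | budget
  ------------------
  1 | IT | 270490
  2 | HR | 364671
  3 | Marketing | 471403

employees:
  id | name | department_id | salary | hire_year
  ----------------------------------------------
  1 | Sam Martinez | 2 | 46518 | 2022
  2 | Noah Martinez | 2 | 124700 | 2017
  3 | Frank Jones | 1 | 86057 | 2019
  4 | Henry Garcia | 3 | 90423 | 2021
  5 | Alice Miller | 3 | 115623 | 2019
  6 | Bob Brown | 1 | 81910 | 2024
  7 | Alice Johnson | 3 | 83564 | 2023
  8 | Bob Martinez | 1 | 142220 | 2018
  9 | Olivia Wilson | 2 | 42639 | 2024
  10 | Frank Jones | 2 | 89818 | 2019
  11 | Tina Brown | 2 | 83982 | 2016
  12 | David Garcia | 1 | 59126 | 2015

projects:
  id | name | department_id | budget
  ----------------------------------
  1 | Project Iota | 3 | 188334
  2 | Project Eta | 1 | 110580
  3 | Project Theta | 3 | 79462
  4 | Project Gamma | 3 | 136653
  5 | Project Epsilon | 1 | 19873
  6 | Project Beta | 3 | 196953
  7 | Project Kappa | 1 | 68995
SELECT p.name FROM departments p LEFT JOIN employees c ON c.department_id = p.id WHERE c.id IS NULL

Execution result:
(no rows)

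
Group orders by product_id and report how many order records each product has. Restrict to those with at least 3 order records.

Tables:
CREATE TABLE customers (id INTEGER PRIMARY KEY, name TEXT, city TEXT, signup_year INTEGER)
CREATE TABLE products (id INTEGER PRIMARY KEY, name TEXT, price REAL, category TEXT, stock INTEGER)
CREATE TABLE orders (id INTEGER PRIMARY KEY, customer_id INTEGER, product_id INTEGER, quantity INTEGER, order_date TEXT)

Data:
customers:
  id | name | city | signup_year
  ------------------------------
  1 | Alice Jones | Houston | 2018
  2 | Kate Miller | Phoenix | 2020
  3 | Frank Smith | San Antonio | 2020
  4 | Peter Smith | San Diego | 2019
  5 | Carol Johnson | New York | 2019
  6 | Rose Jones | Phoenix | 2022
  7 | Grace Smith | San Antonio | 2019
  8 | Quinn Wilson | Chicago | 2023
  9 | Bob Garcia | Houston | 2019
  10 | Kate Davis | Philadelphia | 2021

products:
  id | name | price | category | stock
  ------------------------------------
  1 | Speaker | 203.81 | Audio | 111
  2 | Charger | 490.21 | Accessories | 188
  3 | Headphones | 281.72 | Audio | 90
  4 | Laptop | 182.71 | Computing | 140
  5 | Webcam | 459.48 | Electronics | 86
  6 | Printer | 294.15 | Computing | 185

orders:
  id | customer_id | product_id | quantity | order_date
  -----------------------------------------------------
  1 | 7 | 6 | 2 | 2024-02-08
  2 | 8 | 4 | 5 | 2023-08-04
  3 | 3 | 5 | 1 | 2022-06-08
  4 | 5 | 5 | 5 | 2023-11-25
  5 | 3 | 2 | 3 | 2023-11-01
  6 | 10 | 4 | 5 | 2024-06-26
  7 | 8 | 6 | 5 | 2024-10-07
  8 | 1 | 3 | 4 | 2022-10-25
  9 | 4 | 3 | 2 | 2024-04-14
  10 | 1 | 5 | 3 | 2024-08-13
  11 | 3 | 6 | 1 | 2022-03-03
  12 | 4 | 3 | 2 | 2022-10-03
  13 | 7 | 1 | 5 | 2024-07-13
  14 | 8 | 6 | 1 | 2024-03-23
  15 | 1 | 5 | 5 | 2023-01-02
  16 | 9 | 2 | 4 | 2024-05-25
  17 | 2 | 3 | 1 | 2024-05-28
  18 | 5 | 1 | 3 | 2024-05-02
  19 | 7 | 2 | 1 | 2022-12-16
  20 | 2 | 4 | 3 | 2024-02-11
SELECT product_id, COUNT(*) AS order_count FROM orders GROUP BY product_id HAVING COUNT(*) >= 3

Execution result:
product_id | order_count
2 | 3
3 | 4
4 | 3
5 | 4
6 | 4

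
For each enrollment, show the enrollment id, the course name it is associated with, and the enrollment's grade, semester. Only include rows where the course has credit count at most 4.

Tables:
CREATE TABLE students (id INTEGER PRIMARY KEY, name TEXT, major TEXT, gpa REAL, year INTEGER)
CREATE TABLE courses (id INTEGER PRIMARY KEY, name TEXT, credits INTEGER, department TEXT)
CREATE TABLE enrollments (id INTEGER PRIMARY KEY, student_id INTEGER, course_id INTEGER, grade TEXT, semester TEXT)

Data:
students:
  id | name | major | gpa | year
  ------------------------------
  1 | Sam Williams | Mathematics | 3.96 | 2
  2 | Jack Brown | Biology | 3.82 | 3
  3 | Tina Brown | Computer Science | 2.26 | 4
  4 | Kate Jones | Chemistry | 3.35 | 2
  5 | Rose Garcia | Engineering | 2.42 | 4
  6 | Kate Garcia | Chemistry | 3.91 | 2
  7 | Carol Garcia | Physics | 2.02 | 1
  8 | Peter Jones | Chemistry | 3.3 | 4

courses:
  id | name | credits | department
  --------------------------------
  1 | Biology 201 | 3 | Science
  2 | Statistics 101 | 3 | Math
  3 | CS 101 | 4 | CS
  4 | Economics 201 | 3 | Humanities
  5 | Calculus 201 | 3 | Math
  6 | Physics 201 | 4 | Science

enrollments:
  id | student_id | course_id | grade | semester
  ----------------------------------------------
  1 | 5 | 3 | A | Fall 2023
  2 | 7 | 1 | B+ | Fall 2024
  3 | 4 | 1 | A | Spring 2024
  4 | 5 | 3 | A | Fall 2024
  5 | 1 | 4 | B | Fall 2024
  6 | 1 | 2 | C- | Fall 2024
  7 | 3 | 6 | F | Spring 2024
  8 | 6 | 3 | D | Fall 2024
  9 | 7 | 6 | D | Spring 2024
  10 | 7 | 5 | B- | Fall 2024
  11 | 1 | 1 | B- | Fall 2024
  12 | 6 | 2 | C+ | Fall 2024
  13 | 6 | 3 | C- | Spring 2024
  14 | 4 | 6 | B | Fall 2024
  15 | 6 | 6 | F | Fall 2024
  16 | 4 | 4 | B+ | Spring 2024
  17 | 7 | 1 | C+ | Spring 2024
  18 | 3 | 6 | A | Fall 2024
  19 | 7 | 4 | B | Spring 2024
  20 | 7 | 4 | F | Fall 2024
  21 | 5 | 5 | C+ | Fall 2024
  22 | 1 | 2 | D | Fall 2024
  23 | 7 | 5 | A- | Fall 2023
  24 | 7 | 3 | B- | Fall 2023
SELECT c.id, p.name AS course, c.grade, c.semester FROM enrollments c JOIN courses p ON c.course_id = p.id WHERE p.credits <= 4

Execution result:
id | course | grade | semester
1 | CS 101 | A | Fall 2023
2 | Biology 201 | B+ | Fall 2024
3 | Biology 201 | A | Spring 2024
4 | CS 101 | A | Fall 2024
5 | Economics 201 | B | Fall 2024
6 | Statistics 101 | C- | Fall 2024
7 | Physics 201 | F | Spring 2024
8 | CS 101 | D | Fall 2024
9 | Physics 201 | D | Spring 2024
10 | Calculus 201 | B- | Fall 2024
11 | Biology 201 | B- | Fall 2024
12 | Statistics 101 | C+ | Fall 2024
13 | CS 101 | C- | Spring 2024
14 | Physics 201 | B | Fall 2024
15 | Physics 201 | F | Fall 2024
16 | Economics 201 | B+ | Spring 2024
17 | Biology 201 | C+ | Spring 2024
18 | Physics 201 | A | Fall 2024
19 | Economics 201 | B | Spring 2024
20 | Economics 201 | F | Fall 2024
21 | Calculus 201 | C+ | Fall 2024
22 | Statistics 101 | D | Fall 2024
23 | Calculus 201 | A- | Fall 2023
24 | CS 101 | B- | Fall 2023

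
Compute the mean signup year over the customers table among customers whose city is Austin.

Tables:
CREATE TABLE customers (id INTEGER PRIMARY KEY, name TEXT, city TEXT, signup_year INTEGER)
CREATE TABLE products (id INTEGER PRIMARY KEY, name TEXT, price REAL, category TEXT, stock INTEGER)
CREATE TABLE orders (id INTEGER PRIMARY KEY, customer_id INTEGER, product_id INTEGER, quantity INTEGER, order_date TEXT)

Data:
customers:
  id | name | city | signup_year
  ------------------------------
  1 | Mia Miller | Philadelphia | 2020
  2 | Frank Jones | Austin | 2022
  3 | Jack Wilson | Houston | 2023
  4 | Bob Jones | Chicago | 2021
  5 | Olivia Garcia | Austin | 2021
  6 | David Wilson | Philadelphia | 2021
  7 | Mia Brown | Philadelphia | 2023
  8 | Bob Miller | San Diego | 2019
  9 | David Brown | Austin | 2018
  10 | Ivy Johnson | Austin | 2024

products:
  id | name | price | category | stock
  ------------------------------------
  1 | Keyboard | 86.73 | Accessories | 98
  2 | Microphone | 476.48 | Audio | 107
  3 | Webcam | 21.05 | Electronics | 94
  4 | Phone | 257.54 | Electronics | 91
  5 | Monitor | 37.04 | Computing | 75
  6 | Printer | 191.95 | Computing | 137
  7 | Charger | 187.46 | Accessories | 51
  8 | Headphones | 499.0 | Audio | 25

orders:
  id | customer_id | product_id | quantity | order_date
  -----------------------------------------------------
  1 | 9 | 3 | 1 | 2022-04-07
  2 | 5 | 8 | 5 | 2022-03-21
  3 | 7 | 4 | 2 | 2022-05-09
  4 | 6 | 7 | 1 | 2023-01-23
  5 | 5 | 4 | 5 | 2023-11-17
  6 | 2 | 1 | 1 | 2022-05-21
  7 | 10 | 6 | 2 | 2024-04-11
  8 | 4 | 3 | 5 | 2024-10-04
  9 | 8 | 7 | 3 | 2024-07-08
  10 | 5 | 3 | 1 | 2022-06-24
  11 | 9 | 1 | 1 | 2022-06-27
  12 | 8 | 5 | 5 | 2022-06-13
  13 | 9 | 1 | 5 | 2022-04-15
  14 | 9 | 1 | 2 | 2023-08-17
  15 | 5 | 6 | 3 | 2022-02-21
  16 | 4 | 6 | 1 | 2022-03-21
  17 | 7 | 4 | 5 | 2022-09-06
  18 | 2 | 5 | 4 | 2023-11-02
SELECT AVG(signup_year) FROM customers WHERE city = 'Austin'

Execution result:
2021.25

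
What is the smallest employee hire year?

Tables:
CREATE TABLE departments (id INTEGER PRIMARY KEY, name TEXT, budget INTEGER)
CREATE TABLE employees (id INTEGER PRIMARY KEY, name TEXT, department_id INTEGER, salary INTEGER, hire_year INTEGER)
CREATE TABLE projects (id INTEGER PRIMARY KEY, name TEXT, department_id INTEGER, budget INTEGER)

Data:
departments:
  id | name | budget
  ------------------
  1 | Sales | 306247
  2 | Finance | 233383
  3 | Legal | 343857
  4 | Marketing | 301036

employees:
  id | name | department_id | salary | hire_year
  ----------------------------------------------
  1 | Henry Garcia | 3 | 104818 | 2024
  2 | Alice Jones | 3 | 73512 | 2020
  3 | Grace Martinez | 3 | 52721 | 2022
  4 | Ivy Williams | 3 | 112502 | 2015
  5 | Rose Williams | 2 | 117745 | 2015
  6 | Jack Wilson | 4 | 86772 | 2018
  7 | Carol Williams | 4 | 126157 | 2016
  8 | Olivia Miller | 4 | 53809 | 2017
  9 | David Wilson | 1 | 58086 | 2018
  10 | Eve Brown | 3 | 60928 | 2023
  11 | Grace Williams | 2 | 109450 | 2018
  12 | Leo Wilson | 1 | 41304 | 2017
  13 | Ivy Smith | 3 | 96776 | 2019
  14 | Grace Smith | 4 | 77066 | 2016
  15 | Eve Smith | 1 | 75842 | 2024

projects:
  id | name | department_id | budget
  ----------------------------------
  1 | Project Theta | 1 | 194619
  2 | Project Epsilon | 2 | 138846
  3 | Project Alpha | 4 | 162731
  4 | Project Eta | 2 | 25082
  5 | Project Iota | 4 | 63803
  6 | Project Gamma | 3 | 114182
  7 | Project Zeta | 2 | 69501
SELECT MIN(hire_year) FROM employees

Execution result:
2015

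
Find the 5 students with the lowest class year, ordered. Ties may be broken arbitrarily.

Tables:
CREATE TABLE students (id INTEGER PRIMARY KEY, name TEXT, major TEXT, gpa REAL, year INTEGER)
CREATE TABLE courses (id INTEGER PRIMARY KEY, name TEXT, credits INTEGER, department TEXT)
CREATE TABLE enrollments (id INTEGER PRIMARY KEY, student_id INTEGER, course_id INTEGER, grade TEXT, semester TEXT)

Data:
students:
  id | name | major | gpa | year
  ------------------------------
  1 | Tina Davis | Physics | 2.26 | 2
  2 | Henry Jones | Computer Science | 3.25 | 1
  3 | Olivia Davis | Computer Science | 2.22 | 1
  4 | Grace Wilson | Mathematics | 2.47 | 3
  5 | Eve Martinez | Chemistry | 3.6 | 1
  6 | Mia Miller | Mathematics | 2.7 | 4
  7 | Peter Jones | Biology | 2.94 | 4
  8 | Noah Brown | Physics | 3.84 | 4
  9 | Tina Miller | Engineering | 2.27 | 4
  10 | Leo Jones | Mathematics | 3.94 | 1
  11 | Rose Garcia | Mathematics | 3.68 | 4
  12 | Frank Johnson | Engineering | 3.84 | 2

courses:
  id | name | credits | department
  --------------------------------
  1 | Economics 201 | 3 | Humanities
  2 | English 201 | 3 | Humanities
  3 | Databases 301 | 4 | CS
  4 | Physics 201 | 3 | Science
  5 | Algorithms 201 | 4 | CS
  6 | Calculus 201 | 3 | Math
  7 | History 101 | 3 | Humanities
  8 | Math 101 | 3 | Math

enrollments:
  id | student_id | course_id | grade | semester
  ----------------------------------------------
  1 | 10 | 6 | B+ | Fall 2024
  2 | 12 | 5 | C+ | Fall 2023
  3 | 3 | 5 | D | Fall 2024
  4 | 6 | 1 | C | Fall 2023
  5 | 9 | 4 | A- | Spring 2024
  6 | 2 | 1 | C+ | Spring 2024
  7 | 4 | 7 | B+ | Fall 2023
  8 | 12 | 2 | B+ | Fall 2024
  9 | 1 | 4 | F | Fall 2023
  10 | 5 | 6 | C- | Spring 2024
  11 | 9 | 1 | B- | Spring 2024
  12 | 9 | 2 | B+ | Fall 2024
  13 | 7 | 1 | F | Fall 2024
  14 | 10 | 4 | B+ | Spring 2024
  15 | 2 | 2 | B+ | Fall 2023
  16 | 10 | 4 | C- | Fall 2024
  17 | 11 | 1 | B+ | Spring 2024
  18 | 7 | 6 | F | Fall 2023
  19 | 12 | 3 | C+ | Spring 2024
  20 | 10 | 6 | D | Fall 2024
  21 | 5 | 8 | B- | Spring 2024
SELECT name, year FROM students ORDER BY year ASC LIMIT 5

Execution result:
name | year
Henry Jones | 1
Olivia Davis | 1
Eve Martinez | 1
Leo Jones | 1
Tina Davis | 2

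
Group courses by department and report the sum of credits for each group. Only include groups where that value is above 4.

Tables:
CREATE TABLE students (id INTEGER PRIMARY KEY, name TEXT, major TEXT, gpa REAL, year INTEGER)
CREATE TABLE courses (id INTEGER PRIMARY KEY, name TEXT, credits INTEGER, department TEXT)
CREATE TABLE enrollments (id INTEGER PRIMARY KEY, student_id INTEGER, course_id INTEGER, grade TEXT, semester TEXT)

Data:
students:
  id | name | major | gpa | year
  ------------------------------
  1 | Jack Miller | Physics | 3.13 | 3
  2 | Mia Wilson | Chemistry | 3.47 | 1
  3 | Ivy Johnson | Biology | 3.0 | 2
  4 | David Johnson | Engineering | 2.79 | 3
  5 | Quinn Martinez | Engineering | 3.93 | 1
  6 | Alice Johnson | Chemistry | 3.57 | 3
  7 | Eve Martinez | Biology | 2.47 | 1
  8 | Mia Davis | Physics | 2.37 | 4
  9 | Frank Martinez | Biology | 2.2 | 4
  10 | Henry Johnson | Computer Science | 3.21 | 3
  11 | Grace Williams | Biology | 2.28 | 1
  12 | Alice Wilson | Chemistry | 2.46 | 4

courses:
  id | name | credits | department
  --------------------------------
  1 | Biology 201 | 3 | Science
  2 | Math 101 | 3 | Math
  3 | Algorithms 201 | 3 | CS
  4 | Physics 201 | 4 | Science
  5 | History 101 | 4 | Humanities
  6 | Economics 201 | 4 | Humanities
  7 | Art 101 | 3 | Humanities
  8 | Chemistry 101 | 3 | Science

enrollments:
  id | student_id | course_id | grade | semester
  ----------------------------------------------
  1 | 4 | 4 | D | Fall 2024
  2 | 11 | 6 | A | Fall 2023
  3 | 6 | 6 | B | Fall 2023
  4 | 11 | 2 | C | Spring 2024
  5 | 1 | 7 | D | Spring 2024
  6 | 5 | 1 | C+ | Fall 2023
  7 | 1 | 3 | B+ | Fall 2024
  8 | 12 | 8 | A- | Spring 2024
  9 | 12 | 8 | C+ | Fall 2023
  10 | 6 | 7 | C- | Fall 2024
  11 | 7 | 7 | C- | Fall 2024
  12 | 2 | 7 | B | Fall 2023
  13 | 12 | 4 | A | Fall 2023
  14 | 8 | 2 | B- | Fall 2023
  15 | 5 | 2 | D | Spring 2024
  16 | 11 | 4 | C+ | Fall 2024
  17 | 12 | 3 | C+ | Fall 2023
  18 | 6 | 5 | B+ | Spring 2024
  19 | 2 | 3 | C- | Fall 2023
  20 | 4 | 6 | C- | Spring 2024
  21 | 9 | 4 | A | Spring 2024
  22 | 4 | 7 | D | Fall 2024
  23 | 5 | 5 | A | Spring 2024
SELECT department, SUM(credits) AS sum_credits FROM courses GROUP BY department HAVING SUM(credits) > 4

Execution result:
department | sum_credits
Humanities | 11
Science | 10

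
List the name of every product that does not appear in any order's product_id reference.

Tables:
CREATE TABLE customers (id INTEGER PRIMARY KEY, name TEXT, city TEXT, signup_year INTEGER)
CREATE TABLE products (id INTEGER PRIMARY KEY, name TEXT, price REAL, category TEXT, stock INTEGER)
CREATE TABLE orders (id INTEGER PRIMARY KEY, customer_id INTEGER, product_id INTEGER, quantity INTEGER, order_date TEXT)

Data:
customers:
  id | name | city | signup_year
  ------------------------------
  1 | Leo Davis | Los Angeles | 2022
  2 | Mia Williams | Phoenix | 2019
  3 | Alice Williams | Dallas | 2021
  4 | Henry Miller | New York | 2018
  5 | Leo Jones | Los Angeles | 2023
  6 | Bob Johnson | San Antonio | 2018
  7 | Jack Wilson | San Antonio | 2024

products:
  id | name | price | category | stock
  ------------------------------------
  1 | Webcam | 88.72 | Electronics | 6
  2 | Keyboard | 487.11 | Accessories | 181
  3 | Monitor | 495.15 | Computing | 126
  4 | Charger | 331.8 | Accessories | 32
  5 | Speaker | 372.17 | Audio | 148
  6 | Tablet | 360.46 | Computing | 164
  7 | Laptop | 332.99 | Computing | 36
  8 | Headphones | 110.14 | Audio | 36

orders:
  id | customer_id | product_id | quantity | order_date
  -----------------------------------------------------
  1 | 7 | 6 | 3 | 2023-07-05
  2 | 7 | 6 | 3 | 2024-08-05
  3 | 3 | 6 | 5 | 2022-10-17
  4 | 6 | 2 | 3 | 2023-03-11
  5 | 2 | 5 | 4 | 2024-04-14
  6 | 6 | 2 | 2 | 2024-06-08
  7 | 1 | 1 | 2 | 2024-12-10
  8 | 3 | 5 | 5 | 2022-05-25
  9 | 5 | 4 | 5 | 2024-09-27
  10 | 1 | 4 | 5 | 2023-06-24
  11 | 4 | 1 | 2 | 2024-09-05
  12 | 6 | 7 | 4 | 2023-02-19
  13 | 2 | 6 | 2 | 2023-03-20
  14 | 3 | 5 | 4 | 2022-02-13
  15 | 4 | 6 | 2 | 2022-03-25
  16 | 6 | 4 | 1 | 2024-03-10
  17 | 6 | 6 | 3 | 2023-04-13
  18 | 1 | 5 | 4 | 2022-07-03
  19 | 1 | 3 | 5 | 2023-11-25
SELECT p.name FROM products p LEFT JOIN orders c ON c.product_id = p.id WHERE c.id IS NULL

Execution result:
Headphones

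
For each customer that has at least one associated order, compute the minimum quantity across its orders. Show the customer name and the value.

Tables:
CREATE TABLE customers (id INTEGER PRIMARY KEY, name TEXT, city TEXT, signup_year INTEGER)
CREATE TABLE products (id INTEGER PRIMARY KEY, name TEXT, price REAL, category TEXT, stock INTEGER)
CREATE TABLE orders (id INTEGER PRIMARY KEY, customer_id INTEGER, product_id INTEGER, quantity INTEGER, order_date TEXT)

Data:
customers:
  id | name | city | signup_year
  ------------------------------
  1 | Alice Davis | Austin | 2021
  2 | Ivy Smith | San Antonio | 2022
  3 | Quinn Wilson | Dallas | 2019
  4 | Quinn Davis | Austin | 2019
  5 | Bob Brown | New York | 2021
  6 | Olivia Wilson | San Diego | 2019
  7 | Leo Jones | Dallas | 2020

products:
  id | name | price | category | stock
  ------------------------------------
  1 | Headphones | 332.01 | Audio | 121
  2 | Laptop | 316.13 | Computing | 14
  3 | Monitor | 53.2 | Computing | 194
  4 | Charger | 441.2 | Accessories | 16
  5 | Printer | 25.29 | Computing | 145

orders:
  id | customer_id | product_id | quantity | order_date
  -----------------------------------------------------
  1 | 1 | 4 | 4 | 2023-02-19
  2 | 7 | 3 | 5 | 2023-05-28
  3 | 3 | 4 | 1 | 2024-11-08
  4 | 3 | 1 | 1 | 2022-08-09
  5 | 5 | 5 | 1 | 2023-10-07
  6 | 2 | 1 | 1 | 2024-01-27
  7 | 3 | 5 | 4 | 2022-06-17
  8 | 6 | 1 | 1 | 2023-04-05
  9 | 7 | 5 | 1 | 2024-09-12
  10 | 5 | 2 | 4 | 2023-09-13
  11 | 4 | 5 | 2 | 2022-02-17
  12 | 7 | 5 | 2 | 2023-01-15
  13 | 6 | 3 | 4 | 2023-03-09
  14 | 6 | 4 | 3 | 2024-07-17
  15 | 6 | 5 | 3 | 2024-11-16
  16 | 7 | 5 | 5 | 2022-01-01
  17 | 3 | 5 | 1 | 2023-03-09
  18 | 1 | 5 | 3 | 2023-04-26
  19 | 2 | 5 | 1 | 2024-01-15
SELECT p.name, MIN(c.quantity) AS min_quantity FROM orders c JOIN customers p ON c.customer_id = p.id GROUP BY p.id, p.name

Execution result:
name | min_quantity
Alice Davis | 3
Ivy Smith | 1
Quinn Wilson | 1
Quinn Davis | 2
Bob Brown | 1
Olivia Wilson | 1
Leo Jones | 1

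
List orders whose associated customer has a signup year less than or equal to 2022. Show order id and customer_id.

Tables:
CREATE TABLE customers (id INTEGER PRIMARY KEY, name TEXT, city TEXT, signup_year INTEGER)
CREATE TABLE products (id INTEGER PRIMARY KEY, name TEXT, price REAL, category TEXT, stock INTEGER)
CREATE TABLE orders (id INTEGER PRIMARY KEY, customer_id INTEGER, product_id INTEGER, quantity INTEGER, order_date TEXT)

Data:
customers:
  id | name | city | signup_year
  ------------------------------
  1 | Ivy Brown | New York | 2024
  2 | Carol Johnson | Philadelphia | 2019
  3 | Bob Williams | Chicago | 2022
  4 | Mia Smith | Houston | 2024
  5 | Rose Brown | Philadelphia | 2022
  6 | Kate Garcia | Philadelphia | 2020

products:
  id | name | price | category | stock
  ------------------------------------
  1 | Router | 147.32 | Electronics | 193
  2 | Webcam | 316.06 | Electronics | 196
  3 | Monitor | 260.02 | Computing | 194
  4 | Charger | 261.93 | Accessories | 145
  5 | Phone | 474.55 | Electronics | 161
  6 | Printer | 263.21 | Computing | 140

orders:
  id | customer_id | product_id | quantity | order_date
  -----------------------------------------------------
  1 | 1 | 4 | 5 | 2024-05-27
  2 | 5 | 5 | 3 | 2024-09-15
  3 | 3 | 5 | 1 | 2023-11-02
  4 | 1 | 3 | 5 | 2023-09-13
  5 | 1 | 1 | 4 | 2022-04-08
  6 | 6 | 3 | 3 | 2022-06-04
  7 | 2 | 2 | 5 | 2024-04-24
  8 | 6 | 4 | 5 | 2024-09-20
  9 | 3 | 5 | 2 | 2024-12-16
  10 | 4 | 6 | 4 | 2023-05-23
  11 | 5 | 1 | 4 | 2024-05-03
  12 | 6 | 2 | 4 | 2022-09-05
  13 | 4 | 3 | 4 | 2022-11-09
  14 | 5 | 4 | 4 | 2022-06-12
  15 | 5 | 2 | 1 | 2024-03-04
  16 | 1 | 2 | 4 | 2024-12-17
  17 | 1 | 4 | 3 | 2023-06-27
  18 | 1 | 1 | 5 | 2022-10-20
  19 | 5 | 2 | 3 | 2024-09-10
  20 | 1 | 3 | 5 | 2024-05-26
SELECT id, customer_id FROM orders WHERE customer_id IN (SELECT id FROM customers WHERE signup_year <= 2022)

Execution result:
id | customer_id
2 | 5
3 | 3
6 | 6
7 | 2
8 | 6
9 | 3
11 | 5
12 | 6
14 | 5
15 | 5
19 | 5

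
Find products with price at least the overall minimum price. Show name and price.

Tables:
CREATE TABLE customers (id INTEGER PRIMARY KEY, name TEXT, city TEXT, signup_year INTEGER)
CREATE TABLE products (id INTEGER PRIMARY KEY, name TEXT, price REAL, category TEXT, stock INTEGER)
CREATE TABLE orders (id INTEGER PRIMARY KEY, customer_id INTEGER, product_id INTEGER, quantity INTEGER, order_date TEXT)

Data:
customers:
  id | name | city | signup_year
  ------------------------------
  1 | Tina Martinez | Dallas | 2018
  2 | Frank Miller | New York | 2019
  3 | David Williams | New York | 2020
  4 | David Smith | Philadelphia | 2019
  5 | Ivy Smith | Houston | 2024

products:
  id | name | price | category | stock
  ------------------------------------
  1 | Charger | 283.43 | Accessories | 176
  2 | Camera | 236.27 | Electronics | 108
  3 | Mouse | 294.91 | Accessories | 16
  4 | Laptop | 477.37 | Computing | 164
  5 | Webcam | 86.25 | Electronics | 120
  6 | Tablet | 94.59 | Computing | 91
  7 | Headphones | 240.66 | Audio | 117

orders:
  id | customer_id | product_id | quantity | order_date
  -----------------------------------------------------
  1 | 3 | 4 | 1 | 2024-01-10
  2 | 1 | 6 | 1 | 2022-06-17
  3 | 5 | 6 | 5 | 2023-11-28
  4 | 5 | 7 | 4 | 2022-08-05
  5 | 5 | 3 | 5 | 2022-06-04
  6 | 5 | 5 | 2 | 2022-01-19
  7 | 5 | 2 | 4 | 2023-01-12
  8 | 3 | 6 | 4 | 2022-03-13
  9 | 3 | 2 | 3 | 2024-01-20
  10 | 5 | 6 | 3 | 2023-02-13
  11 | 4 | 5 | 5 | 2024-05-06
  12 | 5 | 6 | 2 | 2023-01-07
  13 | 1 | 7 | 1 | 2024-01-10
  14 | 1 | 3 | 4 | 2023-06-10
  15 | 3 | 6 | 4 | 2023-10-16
SELECT name, price FROM products WHERE price >= (SELECT MIN(price) FROM products)

Execution result:
name | price
Charger | 283.43
Camera | 236.27
Mouse | 294.91
Laptop | 477.37
Webcam | 86.25
Tablet | 94.59
Headphones | 240.66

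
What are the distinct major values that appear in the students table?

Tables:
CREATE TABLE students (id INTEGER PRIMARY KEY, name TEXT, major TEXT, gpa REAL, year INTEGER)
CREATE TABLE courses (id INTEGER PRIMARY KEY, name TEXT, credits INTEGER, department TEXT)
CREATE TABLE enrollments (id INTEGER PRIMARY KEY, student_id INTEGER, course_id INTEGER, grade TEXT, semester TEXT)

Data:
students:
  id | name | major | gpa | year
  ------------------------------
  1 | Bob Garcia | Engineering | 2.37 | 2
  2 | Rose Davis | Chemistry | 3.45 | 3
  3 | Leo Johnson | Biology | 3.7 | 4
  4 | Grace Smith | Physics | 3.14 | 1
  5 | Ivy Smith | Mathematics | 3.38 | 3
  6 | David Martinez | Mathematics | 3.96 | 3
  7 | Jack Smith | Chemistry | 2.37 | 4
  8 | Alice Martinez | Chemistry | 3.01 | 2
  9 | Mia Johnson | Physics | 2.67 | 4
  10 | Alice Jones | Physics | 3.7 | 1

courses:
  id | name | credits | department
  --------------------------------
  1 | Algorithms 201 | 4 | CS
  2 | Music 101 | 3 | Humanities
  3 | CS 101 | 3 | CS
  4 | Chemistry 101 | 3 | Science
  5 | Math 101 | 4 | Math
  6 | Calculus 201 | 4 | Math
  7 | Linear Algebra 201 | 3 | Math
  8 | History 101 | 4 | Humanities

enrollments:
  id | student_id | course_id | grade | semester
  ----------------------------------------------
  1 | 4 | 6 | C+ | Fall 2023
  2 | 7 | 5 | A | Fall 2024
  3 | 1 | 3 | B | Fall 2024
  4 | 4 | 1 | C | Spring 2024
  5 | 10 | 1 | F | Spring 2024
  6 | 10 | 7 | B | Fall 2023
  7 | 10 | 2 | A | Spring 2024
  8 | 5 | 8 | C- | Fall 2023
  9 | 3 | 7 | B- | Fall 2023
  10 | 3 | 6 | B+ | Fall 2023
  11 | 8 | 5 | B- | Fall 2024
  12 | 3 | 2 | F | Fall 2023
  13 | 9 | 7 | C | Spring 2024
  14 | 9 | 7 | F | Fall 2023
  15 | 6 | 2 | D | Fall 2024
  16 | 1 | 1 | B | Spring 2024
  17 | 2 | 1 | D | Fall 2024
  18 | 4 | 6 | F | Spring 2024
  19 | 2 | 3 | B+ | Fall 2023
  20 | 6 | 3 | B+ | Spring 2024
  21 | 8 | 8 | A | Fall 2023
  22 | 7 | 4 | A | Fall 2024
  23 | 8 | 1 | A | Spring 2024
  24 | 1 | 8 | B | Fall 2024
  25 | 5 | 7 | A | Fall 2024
SELECT DISTINCT major FROM students

Execution result:
major
Engineering
Chemistry
Biology
Physics
Mathematics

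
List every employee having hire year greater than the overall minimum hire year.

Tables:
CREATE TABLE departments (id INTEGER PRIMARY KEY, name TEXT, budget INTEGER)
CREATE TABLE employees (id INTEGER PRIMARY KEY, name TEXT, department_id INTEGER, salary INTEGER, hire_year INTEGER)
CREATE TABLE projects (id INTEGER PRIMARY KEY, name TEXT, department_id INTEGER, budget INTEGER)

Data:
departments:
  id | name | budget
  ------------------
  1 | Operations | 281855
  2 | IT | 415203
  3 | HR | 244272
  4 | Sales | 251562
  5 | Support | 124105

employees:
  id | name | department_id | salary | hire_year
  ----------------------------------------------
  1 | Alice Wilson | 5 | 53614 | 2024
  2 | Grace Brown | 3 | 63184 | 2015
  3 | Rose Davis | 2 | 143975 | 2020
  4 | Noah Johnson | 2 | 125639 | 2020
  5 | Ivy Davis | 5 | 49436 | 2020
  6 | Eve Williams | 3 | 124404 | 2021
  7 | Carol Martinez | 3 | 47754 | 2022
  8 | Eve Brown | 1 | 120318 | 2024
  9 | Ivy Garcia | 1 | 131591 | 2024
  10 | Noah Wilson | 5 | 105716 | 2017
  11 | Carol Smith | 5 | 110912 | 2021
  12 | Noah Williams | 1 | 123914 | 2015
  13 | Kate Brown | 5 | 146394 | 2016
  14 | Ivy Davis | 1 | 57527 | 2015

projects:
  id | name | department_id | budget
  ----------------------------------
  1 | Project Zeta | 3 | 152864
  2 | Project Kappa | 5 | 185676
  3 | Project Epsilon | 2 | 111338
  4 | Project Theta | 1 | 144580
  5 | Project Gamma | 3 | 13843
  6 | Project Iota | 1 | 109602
SELECT name, hire_year FROM employees WHERE hire_year > (SELECT MIN(hire_year) FROM employees)

Execution result:
name | hire_year
Alice Wilson | 2024
Rose Davis | 2020
Noah Johnson | 2020
Ivy Davis | 2020
Eve Williams | 2021
Carol Martinez | 2022
Eve Brown | 2024
Ivy Garcia | 2024
Noah Wilson | 2017
Carol Smith | 2021
Kate Brown | 2016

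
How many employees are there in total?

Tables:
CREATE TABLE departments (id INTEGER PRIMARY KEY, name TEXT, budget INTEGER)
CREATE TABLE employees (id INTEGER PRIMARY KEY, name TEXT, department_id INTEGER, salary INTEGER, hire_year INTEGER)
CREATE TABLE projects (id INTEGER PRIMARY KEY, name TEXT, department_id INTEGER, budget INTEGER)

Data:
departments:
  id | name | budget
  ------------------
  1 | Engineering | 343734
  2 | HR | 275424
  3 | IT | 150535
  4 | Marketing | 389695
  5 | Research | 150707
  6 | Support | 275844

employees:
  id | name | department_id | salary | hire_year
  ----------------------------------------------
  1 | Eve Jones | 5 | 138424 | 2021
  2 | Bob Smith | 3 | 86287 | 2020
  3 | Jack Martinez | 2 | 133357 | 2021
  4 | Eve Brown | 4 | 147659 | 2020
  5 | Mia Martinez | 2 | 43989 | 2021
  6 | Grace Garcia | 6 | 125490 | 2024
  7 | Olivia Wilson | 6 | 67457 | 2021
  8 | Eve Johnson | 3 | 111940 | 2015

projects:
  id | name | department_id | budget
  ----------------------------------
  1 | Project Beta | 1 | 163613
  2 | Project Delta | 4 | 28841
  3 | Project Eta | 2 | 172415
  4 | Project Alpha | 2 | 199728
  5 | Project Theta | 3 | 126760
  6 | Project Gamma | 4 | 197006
SELECT COUNT(*) FROM employees

Execution result:
8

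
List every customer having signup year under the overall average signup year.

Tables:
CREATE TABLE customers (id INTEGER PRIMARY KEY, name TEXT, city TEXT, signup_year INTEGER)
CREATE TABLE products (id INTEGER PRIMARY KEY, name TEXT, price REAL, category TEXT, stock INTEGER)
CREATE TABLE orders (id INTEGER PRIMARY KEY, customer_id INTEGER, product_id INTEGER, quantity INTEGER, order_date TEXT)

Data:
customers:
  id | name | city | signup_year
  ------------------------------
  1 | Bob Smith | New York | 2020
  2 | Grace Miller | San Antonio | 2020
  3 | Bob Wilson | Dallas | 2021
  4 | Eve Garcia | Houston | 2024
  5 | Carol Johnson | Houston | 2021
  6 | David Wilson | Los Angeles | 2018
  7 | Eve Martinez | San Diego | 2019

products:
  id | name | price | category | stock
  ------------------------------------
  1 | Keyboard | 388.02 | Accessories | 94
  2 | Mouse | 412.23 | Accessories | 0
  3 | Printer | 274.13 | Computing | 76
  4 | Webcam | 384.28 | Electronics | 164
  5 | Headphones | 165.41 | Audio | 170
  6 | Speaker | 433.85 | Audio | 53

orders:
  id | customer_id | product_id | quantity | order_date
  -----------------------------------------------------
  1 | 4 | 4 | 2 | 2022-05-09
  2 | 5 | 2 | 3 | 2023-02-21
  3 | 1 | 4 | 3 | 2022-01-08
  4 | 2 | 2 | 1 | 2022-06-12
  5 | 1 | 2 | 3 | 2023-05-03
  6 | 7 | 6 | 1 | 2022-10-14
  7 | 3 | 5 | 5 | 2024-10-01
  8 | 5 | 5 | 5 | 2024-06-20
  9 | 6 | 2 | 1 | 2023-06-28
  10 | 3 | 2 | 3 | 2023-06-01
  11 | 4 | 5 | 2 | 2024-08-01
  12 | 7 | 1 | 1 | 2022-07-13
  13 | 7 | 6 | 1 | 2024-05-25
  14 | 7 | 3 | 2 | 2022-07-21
SELECT name, signup_year FROM customers WHERE signup_year < (SELECT AVG(signup_year) FROM customers)

Execution result:
name | signup_year
Bob Smith | 2020
Grace Miller | 2020
David Wilson | 2018
Eve Martinez | 2019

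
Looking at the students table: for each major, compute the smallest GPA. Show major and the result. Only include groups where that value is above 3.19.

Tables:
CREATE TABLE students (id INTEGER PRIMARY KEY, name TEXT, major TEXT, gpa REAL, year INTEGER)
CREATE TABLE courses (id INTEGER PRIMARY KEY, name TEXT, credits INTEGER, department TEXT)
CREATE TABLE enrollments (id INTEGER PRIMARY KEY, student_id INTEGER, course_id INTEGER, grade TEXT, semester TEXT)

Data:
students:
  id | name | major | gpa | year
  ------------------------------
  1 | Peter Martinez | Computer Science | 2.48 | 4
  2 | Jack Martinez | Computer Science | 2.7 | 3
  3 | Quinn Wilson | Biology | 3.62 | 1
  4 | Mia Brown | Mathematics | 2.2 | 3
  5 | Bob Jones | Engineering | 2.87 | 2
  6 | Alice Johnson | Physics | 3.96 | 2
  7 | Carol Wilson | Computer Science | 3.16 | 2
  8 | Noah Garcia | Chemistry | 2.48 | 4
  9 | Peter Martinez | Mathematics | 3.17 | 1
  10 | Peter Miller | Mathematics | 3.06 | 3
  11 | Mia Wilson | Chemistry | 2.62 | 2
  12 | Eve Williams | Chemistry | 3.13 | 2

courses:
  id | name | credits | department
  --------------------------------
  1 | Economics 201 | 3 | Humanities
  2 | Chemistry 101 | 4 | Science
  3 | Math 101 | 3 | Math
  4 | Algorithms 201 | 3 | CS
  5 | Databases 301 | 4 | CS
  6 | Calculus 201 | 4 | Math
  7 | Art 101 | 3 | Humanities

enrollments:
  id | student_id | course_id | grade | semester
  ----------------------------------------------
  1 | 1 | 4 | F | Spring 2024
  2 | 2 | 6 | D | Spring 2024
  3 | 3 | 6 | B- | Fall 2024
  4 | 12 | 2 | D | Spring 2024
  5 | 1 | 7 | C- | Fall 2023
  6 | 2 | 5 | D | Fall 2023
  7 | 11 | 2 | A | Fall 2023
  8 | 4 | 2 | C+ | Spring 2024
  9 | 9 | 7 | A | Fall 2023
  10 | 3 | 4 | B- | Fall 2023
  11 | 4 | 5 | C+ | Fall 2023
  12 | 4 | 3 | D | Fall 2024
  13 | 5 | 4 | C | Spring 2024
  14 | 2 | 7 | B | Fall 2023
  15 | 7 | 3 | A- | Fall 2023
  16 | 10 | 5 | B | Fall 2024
SELECT major, MIN(gpa) AS min_gpa FROM students GROUP BY major HAVING MIN(gpa) > 3.19

Execution result:
major | min_gpa
Biology | 3.62
Physics | 3.96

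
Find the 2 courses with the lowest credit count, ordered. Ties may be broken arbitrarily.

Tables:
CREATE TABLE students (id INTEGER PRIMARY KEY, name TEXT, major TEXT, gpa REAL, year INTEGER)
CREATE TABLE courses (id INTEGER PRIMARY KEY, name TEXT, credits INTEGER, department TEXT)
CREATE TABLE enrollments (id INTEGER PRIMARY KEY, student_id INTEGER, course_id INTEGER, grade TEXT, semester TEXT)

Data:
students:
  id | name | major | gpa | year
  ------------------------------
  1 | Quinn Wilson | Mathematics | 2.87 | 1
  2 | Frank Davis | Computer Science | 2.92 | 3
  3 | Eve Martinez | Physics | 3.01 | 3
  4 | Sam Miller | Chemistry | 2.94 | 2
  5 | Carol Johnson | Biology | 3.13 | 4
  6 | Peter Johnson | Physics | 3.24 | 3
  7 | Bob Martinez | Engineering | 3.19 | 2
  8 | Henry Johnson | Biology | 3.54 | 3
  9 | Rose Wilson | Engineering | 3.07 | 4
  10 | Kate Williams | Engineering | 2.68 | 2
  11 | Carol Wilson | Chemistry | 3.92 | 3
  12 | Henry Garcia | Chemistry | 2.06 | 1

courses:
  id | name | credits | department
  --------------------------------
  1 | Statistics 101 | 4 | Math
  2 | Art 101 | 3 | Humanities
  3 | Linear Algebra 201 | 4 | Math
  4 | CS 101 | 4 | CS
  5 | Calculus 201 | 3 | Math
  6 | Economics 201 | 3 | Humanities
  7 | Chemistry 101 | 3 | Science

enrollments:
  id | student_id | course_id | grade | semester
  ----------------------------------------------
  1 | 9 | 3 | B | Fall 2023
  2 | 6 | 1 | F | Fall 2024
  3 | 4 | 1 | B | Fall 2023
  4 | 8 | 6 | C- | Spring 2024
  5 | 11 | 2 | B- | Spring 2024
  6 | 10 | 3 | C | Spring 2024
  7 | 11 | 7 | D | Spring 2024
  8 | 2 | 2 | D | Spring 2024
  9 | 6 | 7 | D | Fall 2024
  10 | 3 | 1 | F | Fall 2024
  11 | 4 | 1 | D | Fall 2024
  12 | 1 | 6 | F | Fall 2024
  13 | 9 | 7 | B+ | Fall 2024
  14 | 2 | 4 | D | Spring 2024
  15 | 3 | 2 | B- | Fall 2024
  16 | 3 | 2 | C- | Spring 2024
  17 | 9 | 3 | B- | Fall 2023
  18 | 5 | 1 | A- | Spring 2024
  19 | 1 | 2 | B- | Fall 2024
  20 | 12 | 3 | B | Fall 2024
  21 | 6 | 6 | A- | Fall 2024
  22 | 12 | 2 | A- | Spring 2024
SELECT name, credits FROM courses ORDER BY credits ASC LIMIT 2

Execution result:
name | credits
Art 101 | 3
Calculus 201 | 3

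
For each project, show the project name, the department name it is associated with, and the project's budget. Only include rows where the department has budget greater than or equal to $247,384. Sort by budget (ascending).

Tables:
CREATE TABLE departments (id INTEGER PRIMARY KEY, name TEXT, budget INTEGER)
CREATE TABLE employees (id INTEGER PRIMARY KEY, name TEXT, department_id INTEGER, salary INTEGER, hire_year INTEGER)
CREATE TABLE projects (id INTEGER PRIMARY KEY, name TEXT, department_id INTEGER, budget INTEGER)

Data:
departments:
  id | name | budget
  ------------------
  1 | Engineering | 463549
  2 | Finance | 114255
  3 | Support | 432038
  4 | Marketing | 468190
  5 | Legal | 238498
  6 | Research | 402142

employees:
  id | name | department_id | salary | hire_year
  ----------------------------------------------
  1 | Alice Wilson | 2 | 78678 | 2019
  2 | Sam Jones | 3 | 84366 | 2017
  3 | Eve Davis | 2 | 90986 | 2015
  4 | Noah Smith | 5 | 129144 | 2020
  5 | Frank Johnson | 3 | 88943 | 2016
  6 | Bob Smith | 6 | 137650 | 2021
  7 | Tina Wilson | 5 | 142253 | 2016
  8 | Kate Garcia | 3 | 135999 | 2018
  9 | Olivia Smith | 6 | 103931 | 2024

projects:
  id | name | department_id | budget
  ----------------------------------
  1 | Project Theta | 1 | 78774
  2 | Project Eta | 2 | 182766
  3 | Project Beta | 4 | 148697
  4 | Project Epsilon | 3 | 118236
SELECT c.name, p.name AS department, c.budget FROM projects c JOIN departments p ON c.department_id = p.id WHERE p.budget >= 247384 ORDER BY c.budget ASC

Execution result:
name | department | budget
Project Theta | Engineering | 78774
Project Epsilon | Support | 118236
Project Beta | Marketing | 148697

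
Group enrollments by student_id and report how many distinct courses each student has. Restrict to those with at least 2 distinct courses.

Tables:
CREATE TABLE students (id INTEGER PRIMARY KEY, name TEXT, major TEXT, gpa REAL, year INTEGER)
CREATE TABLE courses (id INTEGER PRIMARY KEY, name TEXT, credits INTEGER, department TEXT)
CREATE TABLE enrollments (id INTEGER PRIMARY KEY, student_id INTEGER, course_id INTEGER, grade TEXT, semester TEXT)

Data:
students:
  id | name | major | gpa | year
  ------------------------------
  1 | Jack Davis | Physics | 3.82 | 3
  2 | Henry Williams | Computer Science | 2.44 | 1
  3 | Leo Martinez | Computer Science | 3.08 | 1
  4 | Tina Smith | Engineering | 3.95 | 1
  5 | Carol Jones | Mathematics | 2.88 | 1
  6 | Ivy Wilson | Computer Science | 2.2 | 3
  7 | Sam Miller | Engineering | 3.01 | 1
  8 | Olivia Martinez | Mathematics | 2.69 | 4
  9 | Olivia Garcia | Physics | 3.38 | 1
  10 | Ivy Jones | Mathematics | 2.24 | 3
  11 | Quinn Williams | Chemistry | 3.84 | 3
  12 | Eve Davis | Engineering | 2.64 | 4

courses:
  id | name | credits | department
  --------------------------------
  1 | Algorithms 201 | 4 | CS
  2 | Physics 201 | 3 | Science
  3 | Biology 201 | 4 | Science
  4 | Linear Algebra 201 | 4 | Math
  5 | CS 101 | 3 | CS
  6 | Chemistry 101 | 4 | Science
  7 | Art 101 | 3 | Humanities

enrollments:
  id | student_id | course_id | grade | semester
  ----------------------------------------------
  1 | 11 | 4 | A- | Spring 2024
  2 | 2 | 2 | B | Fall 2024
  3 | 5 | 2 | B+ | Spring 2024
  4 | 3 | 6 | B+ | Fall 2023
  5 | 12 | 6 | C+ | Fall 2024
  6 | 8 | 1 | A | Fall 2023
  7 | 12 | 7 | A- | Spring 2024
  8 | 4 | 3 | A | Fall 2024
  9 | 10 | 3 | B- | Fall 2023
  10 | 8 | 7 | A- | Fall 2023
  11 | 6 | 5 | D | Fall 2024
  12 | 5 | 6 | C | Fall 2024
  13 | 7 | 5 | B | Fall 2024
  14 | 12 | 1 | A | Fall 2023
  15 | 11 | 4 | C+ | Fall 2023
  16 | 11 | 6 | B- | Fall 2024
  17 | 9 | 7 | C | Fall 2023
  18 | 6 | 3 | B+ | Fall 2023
SELECT student_id, COUNT(DISTINCT course_id) AS distinct_course_count FROM enrollments GROUP BY student_id HAVING COUNT(DISTINCT course_id) >= 2

Execution result:
student_id | distinct_course_count
5 | 2
6 | 2
8 | 2
11 | 2
12 | 3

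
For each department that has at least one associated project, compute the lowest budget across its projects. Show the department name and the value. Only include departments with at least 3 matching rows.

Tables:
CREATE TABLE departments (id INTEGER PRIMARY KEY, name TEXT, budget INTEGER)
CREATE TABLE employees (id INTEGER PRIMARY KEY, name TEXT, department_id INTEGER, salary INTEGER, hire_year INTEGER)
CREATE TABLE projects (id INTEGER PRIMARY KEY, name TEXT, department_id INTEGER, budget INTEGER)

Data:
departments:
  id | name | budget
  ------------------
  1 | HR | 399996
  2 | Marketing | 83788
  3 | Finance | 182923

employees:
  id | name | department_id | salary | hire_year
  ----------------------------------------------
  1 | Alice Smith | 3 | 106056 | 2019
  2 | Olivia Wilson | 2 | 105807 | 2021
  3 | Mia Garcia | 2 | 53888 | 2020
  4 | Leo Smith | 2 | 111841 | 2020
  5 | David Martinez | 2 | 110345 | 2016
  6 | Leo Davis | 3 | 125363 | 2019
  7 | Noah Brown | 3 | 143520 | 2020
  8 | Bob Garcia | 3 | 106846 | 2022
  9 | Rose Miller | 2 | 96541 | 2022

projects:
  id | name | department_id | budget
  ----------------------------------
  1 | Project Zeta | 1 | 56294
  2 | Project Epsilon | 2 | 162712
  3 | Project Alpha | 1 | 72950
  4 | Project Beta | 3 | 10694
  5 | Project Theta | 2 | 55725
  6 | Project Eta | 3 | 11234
SELECT p.name, MIN(c.budget) AS min_budget FROM projects c JOIN departments p ON c.department_id = p.id GROUP BY p.id, p.name HAVING COUNT(*) >= 3

Execution result:
(no rows)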